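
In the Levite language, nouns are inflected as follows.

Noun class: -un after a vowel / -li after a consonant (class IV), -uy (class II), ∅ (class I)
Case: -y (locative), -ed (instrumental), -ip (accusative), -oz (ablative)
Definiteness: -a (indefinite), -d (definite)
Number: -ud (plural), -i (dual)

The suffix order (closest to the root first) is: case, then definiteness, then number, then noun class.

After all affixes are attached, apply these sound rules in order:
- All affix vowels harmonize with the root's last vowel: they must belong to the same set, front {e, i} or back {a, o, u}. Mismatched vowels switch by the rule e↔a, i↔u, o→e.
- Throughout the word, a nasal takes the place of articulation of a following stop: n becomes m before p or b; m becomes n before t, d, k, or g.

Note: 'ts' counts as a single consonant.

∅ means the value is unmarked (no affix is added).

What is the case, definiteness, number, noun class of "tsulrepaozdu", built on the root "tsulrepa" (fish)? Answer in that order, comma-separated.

ablative, definite, dual, class I

Segment: tsulrepa-oz-d-i.
case: -oz → ablative.
definiteness: -d → definite.
number: -i → dual.
noun class: ∅ → class I.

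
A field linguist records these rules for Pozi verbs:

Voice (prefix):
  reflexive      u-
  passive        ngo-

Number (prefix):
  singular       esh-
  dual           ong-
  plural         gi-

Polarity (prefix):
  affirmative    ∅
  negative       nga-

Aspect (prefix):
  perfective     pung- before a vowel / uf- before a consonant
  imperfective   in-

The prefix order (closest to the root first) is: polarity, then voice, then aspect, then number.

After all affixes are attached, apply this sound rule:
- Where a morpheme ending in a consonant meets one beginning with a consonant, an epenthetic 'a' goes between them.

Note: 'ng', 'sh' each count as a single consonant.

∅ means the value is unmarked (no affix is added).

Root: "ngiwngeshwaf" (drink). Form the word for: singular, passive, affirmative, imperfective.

polarity = affirmative: zero marking, form stays ngiwngeshwaf.
Attach voice passive ngo- → ngongiwngeshwaf.
Attach aspect imperfective in- → inngongiwngeshwaf.
Attach number singular esh- → eshinngongiwngeshwaf.
Apply epenthesis: eshinngongiwngeshwaf → eshinangongiwngeshwaf.

eshinangongiwngeshwaf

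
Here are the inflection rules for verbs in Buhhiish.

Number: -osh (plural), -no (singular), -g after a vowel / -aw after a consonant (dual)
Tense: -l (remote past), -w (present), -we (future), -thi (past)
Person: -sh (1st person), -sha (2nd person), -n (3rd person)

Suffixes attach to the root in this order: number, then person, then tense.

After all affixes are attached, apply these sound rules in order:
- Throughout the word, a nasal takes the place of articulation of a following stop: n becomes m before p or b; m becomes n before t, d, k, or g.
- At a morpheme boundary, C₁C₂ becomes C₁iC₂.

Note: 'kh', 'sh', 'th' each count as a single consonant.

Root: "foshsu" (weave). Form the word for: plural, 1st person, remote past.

foshsuoshishil

Attach number plural -osh → foshsuosh.
Attach person 1st person -sh → foshsuoshsh.
Attach tense remote past -l → foshsuoshshl.
Nasal assimilation: no change.
Apply epenthesis: foshsuoshshl → foshsuoshishil.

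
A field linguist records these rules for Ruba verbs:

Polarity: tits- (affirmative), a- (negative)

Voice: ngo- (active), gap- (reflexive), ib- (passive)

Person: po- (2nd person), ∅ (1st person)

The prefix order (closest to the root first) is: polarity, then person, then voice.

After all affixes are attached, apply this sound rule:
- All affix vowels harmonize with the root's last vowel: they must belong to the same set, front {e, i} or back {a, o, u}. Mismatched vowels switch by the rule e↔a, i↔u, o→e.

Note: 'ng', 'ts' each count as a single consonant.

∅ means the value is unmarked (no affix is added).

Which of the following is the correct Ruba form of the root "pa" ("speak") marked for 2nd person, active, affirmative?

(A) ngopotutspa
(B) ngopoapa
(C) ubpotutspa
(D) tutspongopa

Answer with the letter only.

Attach polarity affirmative tits- → titspa.
Attach person 2nd person po- → potitspa.
Attach voice active ngo- → ngopotitspa.
Apply vowel harmony: ngopotitspa → ngopotutspa.
So the correct form is ngopotutspa, option (A).
(D) tutspongopa is wrong: it has the affixes in the wrong order.
(B) ngopoapa is wrong: it uses negative instead of affirmative for polarity.
(C) ubpotutspa is wrong: it uses passive instead of active for voice.

A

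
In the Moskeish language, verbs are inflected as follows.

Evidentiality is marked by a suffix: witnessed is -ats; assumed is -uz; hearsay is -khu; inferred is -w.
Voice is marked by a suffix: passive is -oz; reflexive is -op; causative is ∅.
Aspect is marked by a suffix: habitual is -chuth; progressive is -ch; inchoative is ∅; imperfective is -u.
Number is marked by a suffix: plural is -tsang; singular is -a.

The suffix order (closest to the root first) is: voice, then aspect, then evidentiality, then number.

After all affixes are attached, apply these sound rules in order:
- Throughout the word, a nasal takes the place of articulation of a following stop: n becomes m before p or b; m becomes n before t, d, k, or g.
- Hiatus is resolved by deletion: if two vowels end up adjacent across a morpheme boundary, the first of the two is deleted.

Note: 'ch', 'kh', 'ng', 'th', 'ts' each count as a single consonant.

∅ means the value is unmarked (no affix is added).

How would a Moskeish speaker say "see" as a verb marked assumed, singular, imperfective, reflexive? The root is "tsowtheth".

tsowthethopuza

Attach voice reflexive -op → tsowthethop.
Attach aspect imperfective -u → tsowthethopu.
Attach evidentiality assumed -uz → tsowthethopuuz.
Attach number singular -a → tsowthethopuuza.
Nasal assimilation: no change.
Apply vowel deletion: tsowthethopuuza → tsowthethopuza.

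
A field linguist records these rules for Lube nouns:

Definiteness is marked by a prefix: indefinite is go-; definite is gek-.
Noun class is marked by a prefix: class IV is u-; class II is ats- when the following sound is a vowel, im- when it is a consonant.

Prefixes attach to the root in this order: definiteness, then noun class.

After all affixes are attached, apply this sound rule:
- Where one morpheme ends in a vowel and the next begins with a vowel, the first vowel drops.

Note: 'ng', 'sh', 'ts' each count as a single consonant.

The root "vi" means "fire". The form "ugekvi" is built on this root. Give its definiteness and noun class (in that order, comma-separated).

definite, class IV

Segment: u-gek-vi.
definiteness: gek- → definite.
noun class: u- → class IV.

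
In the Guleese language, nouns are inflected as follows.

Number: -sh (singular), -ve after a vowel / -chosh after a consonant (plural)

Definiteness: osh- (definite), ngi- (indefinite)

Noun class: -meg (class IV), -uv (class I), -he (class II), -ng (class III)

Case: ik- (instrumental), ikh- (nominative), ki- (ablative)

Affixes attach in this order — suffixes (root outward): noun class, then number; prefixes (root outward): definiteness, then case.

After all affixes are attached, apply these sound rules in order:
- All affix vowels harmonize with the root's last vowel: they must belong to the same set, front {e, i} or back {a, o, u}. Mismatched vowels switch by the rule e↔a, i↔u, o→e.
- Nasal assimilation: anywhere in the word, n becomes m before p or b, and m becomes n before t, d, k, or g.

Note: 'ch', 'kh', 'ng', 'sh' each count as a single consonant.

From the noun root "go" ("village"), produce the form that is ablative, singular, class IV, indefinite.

Attach noun class class IV -meg → gomeg.
Attach number singular -sh → gomegsh.
Attach definiteness indefinite ngi- → ngigomegsh.
Attach case ablative ki- → kingigomegsh.
Apply vowel harmony: kingigomegsh → kungugomagsh.
Nasal assimilation: no change.

kungugomagsh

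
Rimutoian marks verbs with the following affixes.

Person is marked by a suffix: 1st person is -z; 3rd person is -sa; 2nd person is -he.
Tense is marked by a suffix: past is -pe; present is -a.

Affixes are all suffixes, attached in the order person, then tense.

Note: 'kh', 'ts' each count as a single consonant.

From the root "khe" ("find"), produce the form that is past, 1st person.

khezpe

Attach person 1st person -z → khez.
Attach tense past -pe → khezpe.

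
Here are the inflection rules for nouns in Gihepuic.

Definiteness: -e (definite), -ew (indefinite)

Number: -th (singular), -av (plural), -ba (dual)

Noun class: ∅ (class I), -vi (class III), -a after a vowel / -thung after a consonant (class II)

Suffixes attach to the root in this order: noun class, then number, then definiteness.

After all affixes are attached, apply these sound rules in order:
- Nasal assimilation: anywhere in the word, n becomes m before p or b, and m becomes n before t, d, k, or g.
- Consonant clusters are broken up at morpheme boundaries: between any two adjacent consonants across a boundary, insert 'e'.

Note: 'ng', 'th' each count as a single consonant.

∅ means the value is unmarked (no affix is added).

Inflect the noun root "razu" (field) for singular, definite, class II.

Attach noun class class II -a (after vowel 'u') → razua.
Attach number singular -th → razuath.
Attach definiteness definite -e → razuathe.
Nasal assimilation: no change.
Epenthesis: no change.

razuathe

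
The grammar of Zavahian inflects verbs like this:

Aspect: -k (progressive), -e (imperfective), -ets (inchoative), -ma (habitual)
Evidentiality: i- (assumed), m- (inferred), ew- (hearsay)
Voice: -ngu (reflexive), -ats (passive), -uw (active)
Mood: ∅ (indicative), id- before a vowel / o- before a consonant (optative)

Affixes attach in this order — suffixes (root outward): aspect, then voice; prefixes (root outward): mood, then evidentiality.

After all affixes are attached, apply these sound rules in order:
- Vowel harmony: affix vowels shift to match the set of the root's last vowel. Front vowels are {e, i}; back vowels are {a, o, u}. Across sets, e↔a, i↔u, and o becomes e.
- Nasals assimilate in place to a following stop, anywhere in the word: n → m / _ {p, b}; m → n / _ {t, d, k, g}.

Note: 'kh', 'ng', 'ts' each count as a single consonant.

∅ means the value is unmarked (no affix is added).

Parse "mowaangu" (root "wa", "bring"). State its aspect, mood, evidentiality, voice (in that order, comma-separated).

imperfective, optative, inferred, reflexive

Segment: m-o-wa-e-ngu.
aspect: -e → imperfective.
mood: id/o- → optative.
evidentiality: m- → inferred.
voice: -ngu → reflexive.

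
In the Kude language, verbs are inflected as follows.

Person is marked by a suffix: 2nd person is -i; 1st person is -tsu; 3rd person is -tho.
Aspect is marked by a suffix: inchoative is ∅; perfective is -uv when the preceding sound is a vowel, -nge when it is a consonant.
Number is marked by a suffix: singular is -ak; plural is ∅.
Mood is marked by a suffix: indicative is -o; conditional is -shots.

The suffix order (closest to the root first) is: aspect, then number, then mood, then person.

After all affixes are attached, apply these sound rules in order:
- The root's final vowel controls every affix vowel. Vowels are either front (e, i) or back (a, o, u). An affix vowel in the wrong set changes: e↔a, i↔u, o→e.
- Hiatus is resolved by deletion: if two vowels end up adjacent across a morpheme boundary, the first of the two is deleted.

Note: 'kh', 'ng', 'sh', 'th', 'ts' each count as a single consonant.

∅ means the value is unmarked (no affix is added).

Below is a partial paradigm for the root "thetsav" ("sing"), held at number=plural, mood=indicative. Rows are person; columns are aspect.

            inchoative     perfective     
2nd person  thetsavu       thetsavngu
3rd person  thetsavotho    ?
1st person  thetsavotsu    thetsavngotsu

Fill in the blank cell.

thetsavngotho

Attach aspect perfective -nge (after consonant 'v') → thetsavnge.
number = plural: zero marking, form stays thetsavnge.
Attach mood indicative -o → thetsavngeo.
Attach person 3rd person -tho → thetsavngeotho.
Apply vowel harmony: thetsavngeotho → thetsavngaotho.
Apply vowel deletion: thetsavngaotho → thetsavngotho.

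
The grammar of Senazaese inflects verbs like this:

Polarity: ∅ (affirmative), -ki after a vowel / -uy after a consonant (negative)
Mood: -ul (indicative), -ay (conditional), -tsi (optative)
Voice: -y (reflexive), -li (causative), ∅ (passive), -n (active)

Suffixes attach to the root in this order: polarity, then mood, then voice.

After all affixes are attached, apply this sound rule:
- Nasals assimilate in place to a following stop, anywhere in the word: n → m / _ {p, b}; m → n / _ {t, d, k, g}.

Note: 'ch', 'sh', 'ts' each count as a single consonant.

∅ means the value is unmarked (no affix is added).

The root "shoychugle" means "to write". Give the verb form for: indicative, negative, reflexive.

Attach polarity negative -ki (after vowel 'e') → shoychugleki.
Attach mood indicative -ul → shoychuglekiul.
Attach voice reflexive -y → shoychuglekiuly.
Nasal assimilation: no change.

shoychuglekiuly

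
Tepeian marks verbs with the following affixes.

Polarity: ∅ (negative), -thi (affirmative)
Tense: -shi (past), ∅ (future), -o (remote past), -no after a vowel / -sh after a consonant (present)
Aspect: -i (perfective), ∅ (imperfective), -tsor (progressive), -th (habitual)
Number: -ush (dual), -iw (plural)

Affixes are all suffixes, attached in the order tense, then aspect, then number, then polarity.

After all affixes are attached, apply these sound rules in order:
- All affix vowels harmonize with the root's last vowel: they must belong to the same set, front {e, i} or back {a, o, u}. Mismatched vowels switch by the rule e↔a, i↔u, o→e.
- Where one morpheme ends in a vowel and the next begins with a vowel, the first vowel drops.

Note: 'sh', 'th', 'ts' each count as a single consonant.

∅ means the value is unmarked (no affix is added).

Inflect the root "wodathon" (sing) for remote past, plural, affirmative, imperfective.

Attach tense remote past -o → wodathono.
aspect = imperfective: zero marking, form stays wodathono.
Attach number plural -iw → wodathonoiw.
Attach polarity affirmative -thi → wodathonoiwthi.
Apply vowel harmony: wodathonoiwthi → wodathonouwthu.
Apply vowel deletion: wodathonouwthu → wodathonuwthu.

wodathonuwthu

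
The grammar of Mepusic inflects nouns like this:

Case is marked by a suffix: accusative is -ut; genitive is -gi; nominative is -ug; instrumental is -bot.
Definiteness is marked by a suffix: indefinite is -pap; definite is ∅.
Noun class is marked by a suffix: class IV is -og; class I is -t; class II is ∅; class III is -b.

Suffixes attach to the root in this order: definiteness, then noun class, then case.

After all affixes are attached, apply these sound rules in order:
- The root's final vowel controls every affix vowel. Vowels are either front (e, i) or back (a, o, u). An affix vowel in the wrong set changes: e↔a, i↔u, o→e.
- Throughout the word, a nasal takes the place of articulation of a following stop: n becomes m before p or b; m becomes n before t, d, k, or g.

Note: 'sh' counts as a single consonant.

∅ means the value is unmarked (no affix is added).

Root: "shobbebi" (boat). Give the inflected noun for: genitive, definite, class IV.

definiteness = definite: zero marking, form stays shobbebi.
Attach noun class class IV -og → shobbebiog.
Attach case genitive -gi → shobbebioggi.
Apply vowel harmony: shobbebioggi → shobbebieggi.
Nasal assimilation: no change.

shobbebieggi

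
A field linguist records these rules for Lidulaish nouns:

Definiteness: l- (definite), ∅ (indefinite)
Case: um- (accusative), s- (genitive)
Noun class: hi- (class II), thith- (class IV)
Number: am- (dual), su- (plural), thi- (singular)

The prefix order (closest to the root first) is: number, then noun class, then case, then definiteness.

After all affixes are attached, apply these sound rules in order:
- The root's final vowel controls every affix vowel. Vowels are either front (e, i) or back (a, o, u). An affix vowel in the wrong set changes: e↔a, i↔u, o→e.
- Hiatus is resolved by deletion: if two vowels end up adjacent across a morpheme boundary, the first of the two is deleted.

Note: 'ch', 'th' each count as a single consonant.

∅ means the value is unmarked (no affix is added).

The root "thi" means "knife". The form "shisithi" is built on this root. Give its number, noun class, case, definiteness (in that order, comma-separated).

plural, class II, genitive, indefinite

Segment: s-hi-su-thi.
number: su- → plural.
noun class: hi- → class II.
case: s- → genitive.
definiteness: ∅ → indefinite.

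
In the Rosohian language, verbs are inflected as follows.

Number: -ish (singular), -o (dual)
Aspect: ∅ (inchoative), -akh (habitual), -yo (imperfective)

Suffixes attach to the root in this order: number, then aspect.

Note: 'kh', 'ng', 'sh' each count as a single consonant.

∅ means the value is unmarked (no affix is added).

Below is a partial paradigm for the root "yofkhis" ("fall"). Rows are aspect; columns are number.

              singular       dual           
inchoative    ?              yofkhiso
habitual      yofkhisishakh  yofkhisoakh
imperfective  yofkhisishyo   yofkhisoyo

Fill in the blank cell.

yofkhisish

Attach number singular -ish → yofkhisish.
aspect = inchoative: zero marking, form stays yofkhisish.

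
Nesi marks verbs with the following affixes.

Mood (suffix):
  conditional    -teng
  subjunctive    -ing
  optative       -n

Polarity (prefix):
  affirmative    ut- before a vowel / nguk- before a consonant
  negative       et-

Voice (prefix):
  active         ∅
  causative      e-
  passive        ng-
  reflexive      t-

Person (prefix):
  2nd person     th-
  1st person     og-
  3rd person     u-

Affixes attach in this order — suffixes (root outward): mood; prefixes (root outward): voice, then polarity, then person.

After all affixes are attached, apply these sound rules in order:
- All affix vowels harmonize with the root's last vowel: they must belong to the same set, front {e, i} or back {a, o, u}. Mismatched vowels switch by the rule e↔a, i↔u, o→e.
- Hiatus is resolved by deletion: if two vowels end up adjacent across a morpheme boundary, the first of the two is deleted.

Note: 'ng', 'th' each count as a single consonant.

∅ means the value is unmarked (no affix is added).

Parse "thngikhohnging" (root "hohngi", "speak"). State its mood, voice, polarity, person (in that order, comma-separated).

subjunctive, active, affirmative, 2nd person

Segment: th-nguk-hohngi-ing.
mood: -ing → subjunctive.
voice: ∅ → active.
polarity: ut/nguk- → affirmative.
person: th- → 2nd person.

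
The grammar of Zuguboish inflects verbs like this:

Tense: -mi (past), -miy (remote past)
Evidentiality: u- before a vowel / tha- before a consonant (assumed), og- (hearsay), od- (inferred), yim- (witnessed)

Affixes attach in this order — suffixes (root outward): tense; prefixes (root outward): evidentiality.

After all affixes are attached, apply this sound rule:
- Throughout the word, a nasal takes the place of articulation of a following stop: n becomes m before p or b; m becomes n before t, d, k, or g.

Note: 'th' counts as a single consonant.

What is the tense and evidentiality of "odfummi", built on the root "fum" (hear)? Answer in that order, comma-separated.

past, inferred

Segment: od-fum-mi.
tense: -mi → past.
evidentiality: od- → inferred.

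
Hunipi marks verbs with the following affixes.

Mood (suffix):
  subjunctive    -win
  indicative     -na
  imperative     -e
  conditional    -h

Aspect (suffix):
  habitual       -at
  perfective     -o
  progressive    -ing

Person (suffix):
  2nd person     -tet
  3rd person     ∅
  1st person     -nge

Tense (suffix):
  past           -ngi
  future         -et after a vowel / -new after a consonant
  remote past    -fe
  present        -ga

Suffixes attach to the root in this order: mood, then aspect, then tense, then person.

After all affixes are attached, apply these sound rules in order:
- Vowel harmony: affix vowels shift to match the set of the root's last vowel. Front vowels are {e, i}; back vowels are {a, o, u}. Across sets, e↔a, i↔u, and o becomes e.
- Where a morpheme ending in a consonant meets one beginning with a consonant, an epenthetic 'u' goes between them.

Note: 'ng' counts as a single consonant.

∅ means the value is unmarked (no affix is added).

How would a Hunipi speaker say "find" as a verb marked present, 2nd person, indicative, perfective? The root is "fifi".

Attach mood indicative -na → fifina.
Attach aspect perfective -o → fifinao.
Attach tense present -ga → fifinaoga.
Attach person 2nd person -tet → fifinaogatet.
Apply vowel harmony: fifinaogatet → fifineegetet.
Epenthesis: no change.

fifineegetet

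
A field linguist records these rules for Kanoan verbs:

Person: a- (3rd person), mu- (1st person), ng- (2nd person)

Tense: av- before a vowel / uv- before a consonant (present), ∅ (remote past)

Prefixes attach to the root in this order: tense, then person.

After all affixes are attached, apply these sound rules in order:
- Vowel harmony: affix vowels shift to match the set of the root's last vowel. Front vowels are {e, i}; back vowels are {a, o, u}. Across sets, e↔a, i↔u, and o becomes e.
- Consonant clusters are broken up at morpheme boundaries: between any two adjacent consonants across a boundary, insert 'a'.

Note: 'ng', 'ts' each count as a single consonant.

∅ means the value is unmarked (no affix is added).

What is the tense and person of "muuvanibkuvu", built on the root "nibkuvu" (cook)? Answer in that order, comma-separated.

Segment: mu-uv-nibkuvu.
tense: av/uv- → present.
person: mu- → 1st person.

present, 1st person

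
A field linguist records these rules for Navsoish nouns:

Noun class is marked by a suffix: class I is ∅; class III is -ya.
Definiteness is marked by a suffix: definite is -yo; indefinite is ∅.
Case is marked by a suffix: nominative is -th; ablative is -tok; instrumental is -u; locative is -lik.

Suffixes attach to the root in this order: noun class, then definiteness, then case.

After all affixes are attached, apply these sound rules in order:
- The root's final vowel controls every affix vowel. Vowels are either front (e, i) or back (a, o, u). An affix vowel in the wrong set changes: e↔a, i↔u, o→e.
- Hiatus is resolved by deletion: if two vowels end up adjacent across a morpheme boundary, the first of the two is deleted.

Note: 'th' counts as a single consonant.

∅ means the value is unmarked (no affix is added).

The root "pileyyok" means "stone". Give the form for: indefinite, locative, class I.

noun class = class I: zero marking, form stays pileyyok.
definiteness = indefinite: zero marking, form stays pileyyok.
Attach case locative -lik → pileyyoklik.
Apply vowel harmony: pileyyoklik → pileyyokluk.
Vowel deletion: no change.

pileyyokluk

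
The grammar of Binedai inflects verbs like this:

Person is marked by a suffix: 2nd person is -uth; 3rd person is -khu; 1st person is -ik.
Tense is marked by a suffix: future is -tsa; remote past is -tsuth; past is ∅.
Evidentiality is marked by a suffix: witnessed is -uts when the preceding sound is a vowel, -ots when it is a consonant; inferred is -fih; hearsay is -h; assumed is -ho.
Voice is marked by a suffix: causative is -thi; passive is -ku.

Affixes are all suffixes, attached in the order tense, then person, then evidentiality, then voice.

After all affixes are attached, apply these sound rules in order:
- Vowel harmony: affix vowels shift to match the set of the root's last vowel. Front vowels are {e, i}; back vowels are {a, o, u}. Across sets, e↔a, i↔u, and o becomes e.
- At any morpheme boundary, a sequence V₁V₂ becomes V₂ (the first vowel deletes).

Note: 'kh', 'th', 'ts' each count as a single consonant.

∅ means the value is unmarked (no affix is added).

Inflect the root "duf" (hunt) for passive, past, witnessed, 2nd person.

dufuthotsku

tense = past: zero marking, form stays duf.
Attach person 2nd person -uth → dufuth.
Attach evidentiality witnessed -ots (after consonant 'th') → dufuthots.
Attach voice passive -ku → dufuthotsku.
Vowel harmony: no change.
Vowel deletion: no change.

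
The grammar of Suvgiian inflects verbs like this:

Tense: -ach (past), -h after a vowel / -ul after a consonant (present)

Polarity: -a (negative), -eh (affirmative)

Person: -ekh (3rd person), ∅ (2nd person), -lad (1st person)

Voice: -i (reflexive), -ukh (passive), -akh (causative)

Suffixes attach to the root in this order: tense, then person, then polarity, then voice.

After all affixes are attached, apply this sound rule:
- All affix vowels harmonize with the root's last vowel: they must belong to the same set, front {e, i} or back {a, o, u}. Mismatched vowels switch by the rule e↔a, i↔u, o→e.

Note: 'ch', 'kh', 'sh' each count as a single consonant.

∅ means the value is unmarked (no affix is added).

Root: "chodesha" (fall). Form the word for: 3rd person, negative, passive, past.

Attach tense past -ach → chodeshaach.
Attach person 3rd person -ekh → chodeshaachekh.
Attach polarity negative -a → chodeshaachekha.
Attach voice passive -ukh → chodeshaachekhaukh.
Apply vowel harmony: chodeshaachekhaukh → chodeshaachakhaukh.

chodeshaachakhaukh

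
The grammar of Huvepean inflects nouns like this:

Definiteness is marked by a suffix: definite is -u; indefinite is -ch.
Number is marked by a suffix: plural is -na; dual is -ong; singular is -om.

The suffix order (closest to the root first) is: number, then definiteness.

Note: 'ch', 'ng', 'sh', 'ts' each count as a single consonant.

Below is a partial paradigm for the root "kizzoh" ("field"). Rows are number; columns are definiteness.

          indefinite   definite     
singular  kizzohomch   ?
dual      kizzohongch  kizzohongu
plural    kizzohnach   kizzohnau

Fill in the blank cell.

kizzohomu

Attach number singular -om → kizzohom.
Attach definiteness definite -u → kizzohomu.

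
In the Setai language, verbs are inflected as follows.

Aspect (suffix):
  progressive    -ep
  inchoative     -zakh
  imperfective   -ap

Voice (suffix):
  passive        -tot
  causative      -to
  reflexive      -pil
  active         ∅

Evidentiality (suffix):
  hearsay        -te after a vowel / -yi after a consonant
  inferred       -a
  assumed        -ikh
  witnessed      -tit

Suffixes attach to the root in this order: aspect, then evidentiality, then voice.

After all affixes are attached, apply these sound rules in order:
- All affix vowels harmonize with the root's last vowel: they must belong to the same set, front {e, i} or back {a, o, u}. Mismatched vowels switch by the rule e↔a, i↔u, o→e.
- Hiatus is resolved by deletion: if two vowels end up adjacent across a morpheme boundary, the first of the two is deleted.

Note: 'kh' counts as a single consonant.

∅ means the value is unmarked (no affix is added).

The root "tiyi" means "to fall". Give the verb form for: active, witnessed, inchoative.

Attach aspect inchoative -zakh → tiyizakh.
Attach evidentiality witnessed -tit → tiyizakhtit.
voice = active: zero marking, form stays tiyizakhtit.
Apply vowel harmony: tiyizakhtit → tiyizekhtit.
Vowel deletion: no change.

tiyizekhtit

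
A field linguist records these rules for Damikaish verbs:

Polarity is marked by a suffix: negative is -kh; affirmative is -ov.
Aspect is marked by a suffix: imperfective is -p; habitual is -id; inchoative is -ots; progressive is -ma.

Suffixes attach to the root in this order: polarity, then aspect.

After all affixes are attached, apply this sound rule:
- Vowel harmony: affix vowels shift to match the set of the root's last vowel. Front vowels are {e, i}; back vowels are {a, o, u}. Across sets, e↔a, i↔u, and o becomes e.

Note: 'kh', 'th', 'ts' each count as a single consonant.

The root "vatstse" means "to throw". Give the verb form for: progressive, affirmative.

Attach polarity affirmative -ov → vatstseov.
Attach aspect progressive -ma → vatstseovma.
Apply vowel harmony: vatstseovma → vatstseevme.

vatstseevme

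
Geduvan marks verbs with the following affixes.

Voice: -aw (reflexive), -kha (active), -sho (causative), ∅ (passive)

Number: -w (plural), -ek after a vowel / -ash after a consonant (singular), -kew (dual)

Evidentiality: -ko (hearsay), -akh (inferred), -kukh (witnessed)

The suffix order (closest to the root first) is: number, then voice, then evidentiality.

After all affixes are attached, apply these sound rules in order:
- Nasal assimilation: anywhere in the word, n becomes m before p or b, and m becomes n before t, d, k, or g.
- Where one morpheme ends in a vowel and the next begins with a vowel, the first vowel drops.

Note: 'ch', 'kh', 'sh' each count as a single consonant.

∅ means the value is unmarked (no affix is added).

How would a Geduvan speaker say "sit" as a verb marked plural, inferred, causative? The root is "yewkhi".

yewkhiwshakh

Attach number plural -w → yewkhiw.
Attach voice causative -sho → yewkhiwsho.
Attach evidentiality inferred -akh → yewkhiwshoakh.
Nasal assimilation: no change.
Apply vowel deletion: yewkhiwshoakh → yewkhiwshakh.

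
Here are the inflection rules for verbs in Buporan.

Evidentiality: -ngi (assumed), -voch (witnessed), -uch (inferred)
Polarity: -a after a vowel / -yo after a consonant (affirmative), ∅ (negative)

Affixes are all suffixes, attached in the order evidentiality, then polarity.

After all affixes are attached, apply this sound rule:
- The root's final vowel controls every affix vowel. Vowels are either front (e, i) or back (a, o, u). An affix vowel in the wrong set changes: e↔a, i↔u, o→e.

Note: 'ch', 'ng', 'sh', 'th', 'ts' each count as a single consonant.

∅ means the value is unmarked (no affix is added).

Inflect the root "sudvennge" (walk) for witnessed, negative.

sudvenngevech

Attach evidentiality witnessed -voch → sudvenngevoch.
polarity = negative: zero marking, form stays sudvenngevoch.
Apply vowel harmony: sudvenngevoch → sudvenngevech.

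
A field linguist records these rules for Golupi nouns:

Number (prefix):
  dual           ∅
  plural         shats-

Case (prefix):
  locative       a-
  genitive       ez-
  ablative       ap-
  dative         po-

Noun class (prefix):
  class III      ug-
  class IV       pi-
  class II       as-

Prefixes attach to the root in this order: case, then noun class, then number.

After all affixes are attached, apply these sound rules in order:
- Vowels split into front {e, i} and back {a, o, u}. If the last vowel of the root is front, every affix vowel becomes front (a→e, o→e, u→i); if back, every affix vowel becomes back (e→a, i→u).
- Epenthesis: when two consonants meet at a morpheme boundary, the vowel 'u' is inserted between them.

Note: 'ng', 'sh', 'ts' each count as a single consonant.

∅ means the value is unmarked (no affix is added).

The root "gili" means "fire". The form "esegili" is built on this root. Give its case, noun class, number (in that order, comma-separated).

Segment: as-a-gili.
case: a- → locative.
noun class: as- → class II.
number: ∅ → dual.

locative, class II, dual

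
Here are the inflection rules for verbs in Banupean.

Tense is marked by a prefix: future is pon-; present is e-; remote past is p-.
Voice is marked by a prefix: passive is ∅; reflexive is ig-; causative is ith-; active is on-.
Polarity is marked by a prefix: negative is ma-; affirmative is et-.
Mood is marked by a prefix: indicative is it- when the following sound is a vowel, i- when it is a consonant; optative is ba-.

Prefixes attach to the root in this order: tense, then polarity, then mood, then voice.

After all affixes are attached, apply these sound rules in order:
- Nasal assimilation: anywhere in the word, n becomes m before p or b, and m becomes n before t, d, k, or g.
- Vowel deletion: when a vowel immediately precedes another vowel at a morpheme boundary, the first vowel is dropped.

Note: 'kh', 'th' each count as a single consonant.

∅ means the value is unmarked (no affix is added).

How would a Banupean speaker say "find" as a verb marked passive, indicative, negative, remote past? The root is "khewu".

Attach tense remote past p- → pkhewu.
Attach polarity negative ma- → mapkhewu.
Attach mood indicative i- (before consonant 'm') → imapkhewu.
voice = passive: zero marking, form stays imapkhewu.
Nasal assimilation: no change.
Vowel deletion: no change.

imapkhewu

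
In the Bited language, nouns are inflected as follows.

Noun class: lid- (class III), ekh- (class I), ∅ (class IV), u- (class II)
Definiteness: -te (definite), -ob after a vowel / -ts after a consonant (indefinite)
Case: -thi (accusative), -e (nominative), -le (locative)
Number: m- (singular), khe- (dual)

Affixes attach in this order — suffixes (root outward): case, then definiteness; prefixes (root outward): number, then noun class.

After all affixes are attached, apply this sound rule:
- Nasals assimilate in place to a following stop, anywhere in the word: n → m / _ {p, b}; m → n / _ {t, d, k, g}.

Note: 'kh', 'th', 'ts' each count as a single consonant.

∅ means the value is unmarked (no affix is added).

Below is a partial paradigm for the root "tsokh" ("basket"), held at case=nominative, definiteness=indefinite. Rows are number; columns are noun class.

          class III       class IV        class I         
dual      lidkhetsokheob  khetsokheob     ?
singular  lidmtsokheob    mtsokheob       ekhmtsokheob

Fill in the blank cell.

Attach case nominative -e → tsokhe.
Attach definiteness indefinite -ob (after vowel 'e') → tsokheob.
Attach number dual khe- → khetsokheob.
Attach noun class class I ekh- → ekhkhetsokheob.
Nasal assimilation: no change.

ekhkhetsokheob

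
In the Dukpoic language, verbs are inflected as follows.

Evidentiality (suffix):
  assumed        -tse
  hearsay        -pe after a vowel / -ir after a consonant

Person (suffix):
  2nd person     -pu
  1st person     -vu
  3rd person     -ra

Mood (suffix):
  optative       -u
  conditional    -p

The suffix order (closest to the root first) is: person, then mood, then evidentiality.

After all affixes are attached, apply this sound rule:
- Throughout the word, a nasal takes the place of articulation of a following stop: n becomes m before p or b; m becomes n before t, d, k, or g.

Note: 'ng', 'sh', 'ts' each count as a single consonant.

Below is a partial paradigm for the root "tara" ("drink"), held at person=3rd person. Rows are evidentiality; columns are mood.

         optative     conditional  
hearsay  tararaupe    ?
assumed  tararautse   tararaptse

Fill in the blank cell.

Attach person 3rd person -ra → tarara.
Attach mood conditional -p → tararap.
Attach evidentiality hearsay -ir (after consonant 'p') → tararapir.
Nasal assimilation: no change.

tararapir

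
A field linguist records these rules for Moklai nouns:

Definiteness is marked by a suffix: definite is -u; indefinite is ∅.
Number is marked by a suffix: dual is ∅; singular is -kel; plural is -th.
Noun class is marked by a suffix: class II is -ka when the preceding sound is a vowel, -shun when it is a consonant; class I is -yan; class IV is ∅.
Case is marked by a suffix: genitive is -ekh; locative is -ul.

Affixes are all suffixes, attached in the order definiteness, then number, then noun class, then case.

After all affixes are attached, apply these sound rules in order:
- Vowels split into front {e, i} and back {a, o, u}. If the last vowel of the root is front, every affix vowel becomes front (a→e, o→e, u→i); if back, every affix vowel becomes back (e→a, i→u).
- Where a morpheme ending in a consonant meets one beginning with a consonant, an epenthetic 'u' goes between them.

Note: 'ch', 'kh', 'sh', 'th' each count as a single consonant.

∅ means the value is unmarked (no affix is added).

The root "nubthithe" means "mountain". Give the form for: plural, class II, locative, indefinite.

nubthithethushinil

definiteness = indefinite: zero marking, form stays nubthithe.
Attach number plural -th → nubthitheth.
Attach noun class class II -shun (after consonant 'th') → nubthithethshun.
Attach case locative -ul → nubthithethshunul.
Apply vowel harmony: nubthithethshunul → nubthithethshinil.
Apply epenthesis: nubthithethshinil → nubthithethushinil.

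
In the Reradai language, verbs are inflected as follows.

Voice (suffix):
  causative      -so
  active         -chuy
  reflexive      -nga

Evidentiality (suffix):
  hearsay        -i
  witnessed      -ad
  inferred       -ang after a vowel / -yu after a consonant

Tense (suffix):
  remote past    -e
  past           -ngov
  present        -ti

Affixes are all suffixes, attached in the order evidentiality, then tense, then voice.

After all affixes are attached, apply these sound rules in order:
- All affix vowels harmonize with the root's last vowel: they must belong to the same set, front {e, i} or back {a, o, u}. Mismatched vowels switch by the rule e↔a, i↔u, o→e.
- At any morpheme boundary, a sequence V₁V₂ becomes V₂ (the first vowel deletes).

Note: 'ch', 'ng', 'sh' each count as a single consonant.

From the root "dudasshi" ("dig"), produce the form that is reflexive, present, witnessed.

dudasshedtinge

Attach evidentiality witnessed -ad → dudasshiad.
Attach tense present -ti → dudasshiadti.
Attach voice reflexive -nga → dudasshiadtinga.
Apply vowel harmony: dudasshiadtinga → dudasshiedtinge.
Apply vowel deletion: dudasshiedtinge → dudasshedtinge.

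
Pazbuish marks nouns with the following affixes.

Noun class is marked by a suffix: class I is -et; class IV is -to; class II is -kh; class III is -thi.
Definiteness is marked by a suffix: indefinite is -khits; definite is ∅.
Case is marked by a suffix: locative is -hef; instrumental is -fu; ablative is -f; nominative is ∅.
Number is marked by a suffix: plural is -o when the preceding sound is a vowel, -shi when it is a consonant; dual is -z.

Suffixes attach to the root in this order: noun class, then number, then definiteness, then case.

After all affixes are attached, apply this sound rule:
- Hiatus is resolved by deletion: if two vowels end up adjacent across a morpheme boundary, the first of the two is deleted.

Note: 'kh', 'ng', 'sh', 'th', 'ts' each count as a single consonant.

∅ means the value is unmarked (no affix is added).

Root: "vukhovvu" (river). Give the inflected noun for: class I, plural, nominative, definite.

vukhovvetshi

Attach noun class class I -et → vukhovvuet.
Attach number plural -shi (after consonant 't') → vukhovvuetshi.
definiteness = definite: zero marking, form stays vukhovvuetshi.
case = nominative: zero marking, form stays vukhovvuetshi.
Apply vowel deletion: vukhovvuetshi → vukhovvetshi.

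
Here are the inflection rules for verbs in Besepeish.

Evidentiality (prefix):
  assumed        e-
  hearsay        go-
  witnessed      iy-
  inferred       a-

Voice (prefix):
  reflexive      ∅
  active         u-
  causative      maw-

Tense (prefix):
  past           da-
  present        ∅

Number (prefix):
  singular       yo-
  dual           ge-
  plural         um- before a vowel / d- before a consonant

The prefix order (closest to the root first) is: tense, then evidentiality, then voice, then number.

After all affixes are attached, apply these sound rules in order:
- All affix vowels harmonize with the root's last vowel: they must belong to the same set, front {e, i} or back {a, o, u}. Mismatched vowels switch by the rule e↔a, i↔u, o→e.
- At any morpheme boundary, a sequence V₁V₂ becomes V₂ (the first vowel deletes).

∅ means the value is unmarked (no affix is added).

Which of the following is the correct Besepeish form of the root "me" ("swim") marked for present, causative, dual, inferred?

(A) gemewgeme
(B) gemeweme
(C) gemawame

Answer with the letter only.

tense = present: zero marking, form stays me.
Attach evidentiality inferred a- → ame.
Attach voice causative maw- → mawame.
Attach number dual ge- → gemawame.
Apply vowel harmony: gemawame → gemeweme.
Vowel deletion: no change.
So the correct form is gemeweme, option (B).
(C) gemawame is wrong: it fails to apply the sound rule(s).
(A) gemewgeme is wrong: it uses hearsay instead of inferred for evidentiality.

B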